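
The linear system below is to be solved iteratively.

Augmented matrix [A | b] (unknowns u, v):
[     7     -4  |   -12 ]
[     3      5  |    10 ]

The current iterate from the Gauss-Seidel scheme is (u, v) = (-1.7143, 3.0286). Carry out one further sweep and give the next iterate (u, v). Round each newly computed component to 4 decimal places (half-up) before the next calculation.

(0.0163, 1.9902)

One sweep:
  u = (-12 - (-4)·3.0286) / (7) = 0.0163
  v = (10 - (3)·0.0163) / (5) = 1.9902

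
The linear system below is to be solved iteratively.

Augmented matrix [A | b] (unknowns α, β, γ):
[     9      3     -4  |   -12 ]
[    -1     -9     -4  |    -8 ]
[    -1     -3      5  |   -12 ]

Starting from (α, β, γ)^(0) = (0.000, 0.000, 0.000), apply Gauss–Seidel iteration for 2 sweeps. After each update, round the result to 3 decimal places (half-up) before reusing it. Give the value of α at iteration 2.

Iteration 1:
  α = (-12 - (3)·0.000 - (-4)·0.000) / (9) = -1.333
  β = (-8 - (-1)·-1.333 - (-4)·0.000) / (-9) = 1.037
  γ = (-12 - (-1)·-1.333 - (-3)·1.037) / (5) = -2.044
Iteration 2:
  α = (-12 - (3)·1.037 - (-4)·-2.044) / (9) = -2.587
  β = (-8 - (-1)·-2.587 - (-4)·-2.044) / (-9) = 2.085
  γ = (-12 - (-1)·-2.587 - (-3)·2.085) / (5) = -1.666

-2.587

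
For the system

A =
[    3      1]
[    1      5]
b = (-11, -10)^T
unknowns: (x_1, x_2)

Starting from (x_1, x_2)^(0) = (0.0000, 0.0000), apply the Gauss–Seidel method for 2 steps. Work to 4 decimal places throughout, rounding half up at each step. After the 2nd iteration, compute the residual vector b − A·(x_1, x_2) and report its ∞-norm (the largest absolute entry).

0.0843

Iteration 1:
  x_1 = (-11 - (1)·0.0000) / (3) = -3.6667
  x_2 = (-10 - (1)·-3.6667) / (5) = -1.2667
Iteration 2:
  x_1 = (-11 - (1)·-1.2667) / (3) = -3.2444
  x_2 = (-10 - (1)·-3.2444) / (5) = -1.3511
Residual b − A·x = (0.0843, -0.0001); ∞-norm = 0.0843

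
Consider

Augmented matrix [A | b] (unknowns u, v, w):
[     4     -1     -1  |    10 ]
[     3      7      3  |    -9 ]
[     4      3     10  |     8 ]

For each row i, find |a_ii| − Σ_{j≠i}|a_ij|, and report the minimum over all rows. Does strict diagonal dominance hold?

row 1: |4| − (1+1) = 2
row 2: |7| − (3+3) = 1
row 3: |10| − (4+3) = 3
minimum over rows = 1 → strictly diagonally dominant (convergence guaranteed)

1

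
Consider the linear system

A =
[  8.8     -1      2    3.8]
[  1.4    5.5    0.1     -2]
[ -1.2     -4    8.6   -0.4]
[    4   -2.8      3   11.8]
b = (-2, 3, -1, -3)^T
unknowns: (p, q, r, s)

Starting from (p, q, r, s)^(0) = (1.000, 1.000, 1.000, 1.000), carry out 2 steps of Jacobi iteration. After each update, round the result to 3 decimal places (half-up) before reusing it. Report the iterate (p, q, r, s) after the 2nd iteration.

(-0.013, 0.511, 0.043, 0.023)

Iteration 1:
  p = (-2 - (-1)·1.000 - (2)·1.000 - (3.8)·1.000) / (8.8) = -0.773
  q = (3 - (1.4)·1.000 - (0.1)·1.000 - (-2)·1.000) / (5.5) = 0.636
  r = (-1 - (-1.2)·1.000 - (-4)·1.000 - (-0.4)·1.000) / (8.6) = 0.535
  s = (-3 - (4)·1.000 - (-2.8)·1.000 - (3)·1.000) / (11.8) = -0.610
Iteration 2:
  p = (-2 - (-1)·0.636 - (2)·0.535 - (3.8)·-0.610) / (8.8) = -0.013
  q = (3 - (1.4)·-0.773 - (0.1)·0.535 - (-2)·-0.610) / (5.5) = 0.511
  r = (-1 - (-1.2)·-0.773 - (-4)·0.636 - (-0.4)·-0.610) / (8.6) = 0.043
  s = (-3 - (4)·-0.773 - (-2.8)·0.636 - (3)·0.535) / (11.8) = 0.023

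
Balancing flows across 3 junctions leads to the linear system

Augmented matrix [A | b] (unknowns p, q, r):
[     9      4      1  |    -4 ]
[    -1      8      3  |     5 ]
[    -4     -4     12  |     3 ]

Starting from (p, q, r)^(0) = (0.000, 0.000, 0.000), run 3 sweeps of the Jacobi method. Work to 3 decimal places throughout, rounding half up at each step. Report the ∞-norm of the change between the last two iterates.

Iteration 1:
  p = (-4 - (4)·0.000 - (1)·0.000) / (9) = -0.444
  q = (5 - (-1)·0.000 - (3)·0.000) / (8) = 0.625
  r = (3 - (-4)·0.000 - (-4)·0.000) / (12) = 0.250
Iteration 2:
  p = (-4 - (4)·0.625 - (1)·0.250) / (9) = -0.750
  q = (5 - (-1)·-0.444 - (3)·0.250) / (8) = 0.476
  r = (3 - (-4)·-0.444 - (-4)·0.625) / (12) = 0.310
Iteration 3:
  p = (-4 - (4)·0.476 - (1)·0.310) / (9) = -0.690
  q = (5 - (-1)·-0.750 - (3)·0.310) / (8) = 0.415
  r = (3 - (-4)·-0.750 - (-4)·0.476) / (12) = 0.159
Change: (0.060, -0.061, -0.151) → max |·| = 0.151

0.151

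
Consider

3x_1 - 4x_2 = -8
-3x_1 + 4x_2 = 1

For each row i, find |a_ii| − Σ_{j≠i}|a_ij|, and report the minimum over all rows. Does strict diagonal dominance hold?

row 1: |3| − (4) = -1
row 2: |4| − (3) = 1
minimum over rows = -1 → not strictly diagonally dominant

-1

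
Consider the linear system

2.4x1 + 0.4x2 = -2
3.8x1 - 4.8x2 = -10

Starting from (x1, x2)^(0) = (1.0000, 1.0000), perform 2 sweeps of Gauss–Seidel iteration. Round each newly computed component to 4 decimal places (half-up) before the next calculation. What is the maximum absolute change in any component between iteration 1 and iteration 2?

Iteration 1:
  x1 = (-2 - (0.4)·1.0000) / (2.4) = -1.0000
  x2 = (-10 - (3.8)·-1.0000) / (-4.8) = 1.2917
Iteration 2:
  x1 = (-2 - (0.4)·1.2917) / (2.4) = -1.0486
  x2 = (-10 - (3.8)·-1.0486) / (-4.8) = 1.2532
Change: (-0.0486, -0.0385) → max |·| = 0.0486

0.0486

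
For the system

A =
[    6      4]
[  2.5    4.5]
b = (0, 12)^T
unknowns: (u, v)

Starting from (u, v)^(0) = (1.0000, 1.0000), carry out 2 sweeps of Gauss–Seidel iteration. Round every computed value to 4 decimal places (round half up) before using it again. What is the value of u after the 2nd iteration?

Iteration 1:
  u = (0 - (4)·1.0000) / (6) = -0.6667
  v = (12 - (2.5)·-0.6667) / (4.5) = 3.0371
Iteration 2:
  u = (0 - (4)·3.0371) / (6) = -2.0247
  v = (12 - (2.5)·-2.0247) / (4.5) = 3.7915

-2.0247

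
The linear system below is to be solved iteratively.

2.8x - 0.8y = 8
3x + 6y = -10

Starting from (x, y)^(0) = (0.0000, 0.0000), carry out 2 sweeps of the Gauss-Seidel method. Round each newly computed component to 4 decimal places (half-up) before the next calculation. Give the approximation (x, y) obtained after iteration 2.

(1.9728, -2.6531)

Iteration 1:
  x = (8 - (-0.8)·0.0000) / (2.8) = 2.8571
  y = (-10 - (3)·2.8571) / (6) = -3.0952
Iteration 2:
  x = (8 - (-0.8)·-3.0952) / (2.8) = 1.9728
  y = (-10 - (3)·1.9728) / (6) = -2.6531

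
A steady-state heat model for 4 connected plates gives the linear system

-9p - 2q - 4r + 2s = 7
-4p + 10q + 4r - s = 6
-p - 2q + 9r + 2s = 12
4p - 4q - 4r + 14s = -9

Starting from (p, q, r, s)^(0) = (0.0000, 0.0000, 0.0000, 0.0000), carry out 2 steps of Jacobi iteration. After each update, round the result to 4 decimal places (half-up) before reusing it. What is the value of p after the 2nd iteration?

-1.6466

Iteration 1:
  p = (7 - (-2)·0.0000 - (-4)·0.0000 - (2)·0.0000) / (-9) = -0.7778
  q = (6 - (-4)·0.0000 - (4)·0.0000 - (-1)·0.0000) / (10) = 0.6000
  r = (12 - (-1)·0.0000 - (-2)·0.0000 - (2)·0.0000) / (9) = 1.3333
  s = (-9 - (4)·0.0000 - (-4)·0.0000 - (-4)·0.0000) / (14) = -0.6429
Iteration 2:
  p = (7 - (-2)·0.6000 - (-4)·1.3333 - (2)·-0.6429) / (-9) = -1.6466
  q = (6 - (-4)·-0.7778 - (4)·1.3333 - (-1)·-0.6429) / (10) = -0.3087
  r = (12 - (-1)·-0.7778 - (-2)·0.6000 - (2)·-0.6429) / (9) = 1.5231
  s = (-9 - (4)·-0.7778 - (-4)·0.6000 - (-4)·1.3333) / (14) = 0.1317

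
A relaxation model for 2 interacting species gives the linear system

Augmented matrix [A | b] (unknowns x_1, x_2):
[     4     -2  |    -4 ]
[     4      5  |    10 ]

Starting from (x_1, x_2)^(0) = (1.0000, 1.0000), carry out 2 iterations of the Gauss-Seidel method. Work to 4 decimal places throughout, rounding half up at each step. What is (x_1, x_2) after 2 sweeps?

Iteration 1:
  x_1 = (-4 - (-2)·1.0000) / (4) = -0.5000
  x_2 = (10 - (4)·-0.5000) / (5) = 2.4000
Iteration 2:
  x_1 = (-4 - (-2)·2.4000) / (4) = 0.2000
  x_2 = (10 - (4)·0.2000) / (5) = 1.8400

(0.2000, 1.8400)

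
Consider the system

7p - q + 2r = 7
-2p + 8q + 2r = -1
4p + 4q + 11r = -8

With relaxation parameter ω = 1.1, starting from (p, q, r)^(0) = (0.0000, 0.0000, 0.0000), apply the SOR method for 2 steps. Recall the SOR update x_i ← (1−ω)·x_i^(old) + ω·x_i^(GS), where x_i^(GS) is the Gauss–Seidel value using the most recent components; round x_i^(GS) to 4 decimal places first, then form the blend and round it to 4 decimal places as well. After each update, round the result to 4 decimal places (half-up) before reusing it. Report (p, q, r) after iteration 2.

Iteration 1:
  p: GS value = (7 - (-1)·0.0000 - (2)·0.0000) / (7) = 1.0000;  p ← (1−ω)·0.0000 + ω·1.0000 = 1.1000
  q: GS value = (-1 - (-2)·1.1000 - (2)·0.0000) / (8) = 0.1500;  q ← (1−ω)·0.0000 + ω·0.1500 = 0.1650
  r: GS value = (-8 - (4)·1.1000 - (4)·0.1650) / (11) = -1.1873;  r ← (1−ω)·0.0000 + ω·-1.1873 = -1.3060
Iteration 2:
  p: GS value = (7 - (-1)·0.1650 - (2)·-1.3060) / (7) = 1.3967;  p ← (1−ω)·1.1000 + ω·1.3967 = 1.4264
  q: GS value = (-1 - (-2)·1.4264 - (2)·-1.3060) / (8) = 0.5581;  q ← (1−ω)·0.1650 + ω·0.5581 = 0.5974
  r: GS value = (-8 - (4)·1.4264 - (4)·0.5974) / (11) = -1.4632;  r ← (1−ω)·-1.3060 + ω·-1.4632 = -1.4789

(1.4264, 0.5974, -1.4789)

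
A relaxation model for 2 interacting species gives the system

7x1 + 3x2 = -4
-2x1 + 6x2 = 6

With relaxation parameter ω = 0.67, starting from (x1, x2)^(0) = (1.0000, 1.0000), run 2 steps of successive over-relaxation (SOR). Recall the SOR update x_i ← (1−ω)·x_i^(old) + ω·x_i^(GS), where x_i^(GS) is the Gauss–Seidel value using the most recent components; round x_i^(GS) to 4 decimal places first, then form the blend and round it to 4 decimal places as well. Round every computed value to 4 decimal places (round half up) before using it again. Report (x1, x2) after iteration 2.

Iteration 1:
  x1: GS value = (-4 - (3)·1.0000) / (7) = -1.0000;  x1 ← (1−ω)·1.0000 + ω·-1.0000 = -0.3400
  x2: GS value = (6 - (-2)·-0.3400) / (6) = 0.8867;  x2 ← (1−ω)·1.0000 + ω·0.8867 = 0.9241
Iteration 2:
  x1: GS value = (-4 - (3)·0.9241) / (7) = -0.9675;  x1 ← (1−ω)·-0.3400 + ω·-0.9675 = -0.7604
  x2: GS value = (6 - (-2)·-0.7604) / (6) = 0.7465;  x2 ← (1−ω)·0.9241 + ω·0.7465 = 0.8051

(-0.7604, 0.8051)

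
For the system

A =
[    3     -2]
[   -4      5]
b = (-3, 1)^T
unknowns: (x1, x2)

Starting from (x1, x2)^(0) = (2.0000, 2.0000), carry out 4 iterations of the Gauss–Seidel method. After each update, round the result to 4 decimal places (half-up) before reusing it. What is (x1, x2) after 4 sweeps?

(-1.5249, -1.0199)

Iteration 1:
  x1 = (-3 - (-2)·2.0000) / (3) = 0.3333
  x2 = (1 - (-4)·0.3333) / (5) = 0.4666
Iteration 2:
  x1 = (-3 - (-2)·0.4666) / (3) = -0.6889
  x2 = (1 - (-4)·-0.6889) / (5) = -0.3511
Iteration 3:
  x1 = (-3 - (-2)·-0.3511) / (3) = -1.2341
  x2 = (1 - (-4)·-1.2341) / (5) = -0.7873
Iteration 4:
  x1 = (-3 - (-2)·-0.7873) / (3) = -1.5249
  x2 = (1 - (-4)·-1.5249) / (5) = -1.0199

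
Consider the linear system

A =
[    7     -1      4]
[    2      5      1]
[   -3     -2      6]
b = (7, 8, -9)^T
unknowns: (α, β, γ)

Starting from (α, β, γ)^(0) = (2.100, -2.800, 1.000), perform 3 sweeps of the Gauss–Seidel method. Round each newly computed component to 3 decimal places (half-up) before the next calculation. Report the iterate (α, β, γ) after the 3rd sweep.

Iteration 1:
  α = (7 - (-1)·-2.800 - (4)·1.000) / (7) = 0.029
  β = (8 - (2)·0.029 - (1)·1.000) / (5) = 1.388
  γ = (-9 - (-3)·0.029 - (-2)·1.388) / (6) = -1.023
Iteration 2:
  α = (7 - (-1)·1.388 - (4)·-1.023) / (7) = 1.783
  β = (8 - (2)·1.783 - (1)·-1.023) / (5) = 1.091
  γ = (-9 - (-3)·1.783 - (-2)·1.091) / (6) = -0.245
Iteration 3:
  α = (7 - (-1)·1.091 - (4)·-0.245) / (7) = 1.296
  β = (8 - (2)·1.296 - (1)·-0.245) / (5) = 1.131
  γ = (-9 - (-3)·1.296 - (-2)·1.131) / (6) = -0.475

(1.296, 1.131, -0.475)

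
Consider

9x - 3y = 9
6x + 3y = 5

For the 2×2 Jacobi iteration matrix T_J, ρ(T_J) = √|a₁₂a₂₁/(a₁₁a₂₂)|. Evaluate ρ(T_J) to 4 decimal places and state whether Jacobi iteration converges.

a₁₂a₂₁/(a₁₁a₂₂) = (-3)·(6) / ((9)·(3)) = -0.666667
ρ = √|-0.666667| = √0.666667 = 0.8165
ρ < 1, so Jacobi converges

0.8165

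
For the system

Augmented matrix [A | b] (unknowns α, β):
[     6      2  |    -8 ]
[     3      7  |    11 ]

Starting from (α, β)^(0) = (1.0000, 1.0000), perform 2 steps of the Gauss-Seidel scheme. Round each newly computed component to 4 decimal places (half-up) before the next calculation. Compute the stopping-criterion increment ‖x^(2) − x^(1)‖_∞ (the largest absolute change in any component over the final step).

0.4285

Iteration 1:
  α = (-8 - (2)·1.0000) / (6) = -1.6667
  β = (11 - (3)·-1.6667) / (7) = 2.2857
Iteration 2:
  α = (-8 - (2)·2.2857) / (6) = -2.0952
  β = (11 - (3)·-2.0952) / (7) = 2.4694
Change: (-0.4285, 0.1837) → max |·| = 0.4285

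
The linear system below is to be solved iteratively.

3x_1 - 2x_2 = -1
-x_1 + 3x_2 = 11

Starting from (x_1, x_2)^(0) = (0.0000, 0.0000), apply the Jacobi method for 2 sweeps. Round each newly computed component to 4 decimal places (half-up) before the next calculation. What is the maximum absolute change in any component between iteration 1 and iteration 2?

2.4444

Iteration 1:
  x_1 = (-1 - (-2)·0.0000) / (3) = -0.3333
  x_2 = (11 - (-1)·0.0000) / (3) = 3.6667
Iteration 2:
  x_1 = (-1 - (-2)·3.6667) / (3) = 2.1111
  x_2 = (11 - (-1)·-0.3333) / (3) = 3.5556
Change: (2.4444, -0.1111) → max |·| = 2.4444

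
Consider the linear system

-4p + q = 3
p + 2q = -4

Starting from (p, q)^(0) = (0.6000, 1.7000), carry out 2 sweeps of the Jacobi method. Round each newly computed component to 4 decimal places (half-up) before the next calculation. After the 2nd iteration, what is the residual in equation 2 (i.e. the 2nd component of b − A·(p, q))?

Iteration 1:
  p = (3 - (1)·1.7000) / (-4) = -0.3250
  q = (-4 - (1)·0.6000) / (2) = -2.3000
Iteration 2:
  p = (3 - (1)·-2.3000) / (-4) = -1.3250
  q = (-4 - (1)·-0.3250) / (2) = -1.8375
Residual b − A·x = (-0.4625, 1.0000)

1.0000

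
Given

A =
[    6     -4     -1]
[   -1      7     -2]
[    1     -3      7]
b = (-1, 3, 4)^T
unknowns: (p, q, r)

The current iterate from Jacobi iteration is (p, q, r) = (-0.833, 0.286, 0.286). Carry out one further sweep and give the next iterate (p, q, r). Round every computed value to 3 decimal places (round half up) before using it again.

One sweep:
  p = (-1 - (-4)·0.286 - (-1)·0.286) / (6) = 0.072
  q = (3 - (-1)·-0.833 - (-2)·0.286) / (7) = 0.391
  r = (4 - (1)·-0.833 - (-3)·0.286) / (7) = 0.813

(0.072, 0.391, 0.813)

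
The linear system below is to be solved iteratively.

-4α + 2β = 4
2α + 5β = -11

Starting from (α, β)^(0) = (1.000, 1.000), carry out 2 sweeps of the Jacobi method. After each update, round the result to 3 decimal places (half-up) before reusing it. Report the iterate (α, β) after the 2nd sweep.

(-2.300, -2.000)

Iteration 1:
  α = (4 - (2)·1.000) / (-4) = -0.500
  β = (-11 - (2)·1.000) / (5) = -2.600
Iteration 2:
  α = (4 - (2)·-2.600) / (-4) = -2.300
  β = (-11 - (2)·-0.500) / (5) = -2.000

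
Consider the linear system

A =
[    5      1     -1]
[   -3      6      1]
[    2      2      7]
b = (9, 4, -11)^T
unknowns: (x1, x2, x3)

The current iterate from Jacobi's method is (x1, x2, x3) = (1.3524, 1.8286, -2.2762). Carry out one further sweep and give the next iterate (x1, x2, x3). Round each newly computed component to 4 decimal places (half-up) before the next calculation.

(0.9790, 1.7222, -2.4803)

One sweep:
  x1 = (9 - (1)·1.8286 - (-1)·-2.2762) / (5) = 0.9790
  x2 = (4 - (-3)·1.3524 - (1)·-2.2762) / (6) = 1.7222
  x3 = (-11 - (2)·1.3524 - (2)·1.8286) / (7) = -2.4803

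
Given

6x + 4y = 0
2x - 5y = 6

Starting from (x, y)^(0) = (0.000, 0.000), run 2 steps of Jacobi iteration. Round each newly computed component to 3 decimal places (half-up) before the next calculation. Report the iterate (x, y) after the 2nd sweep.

Iteration 1:
  x = (0 - (4)·0.000) / (6) = 0.000
  y = (6 - (2)·0.000) / (-5) = -1.200
Iteration 2:
  x = (0 - (4)·-1.200) / (6) = 0.800
  y = (6 - (2)·0.000) / (-5) = -1.200

(0.800, -1.200)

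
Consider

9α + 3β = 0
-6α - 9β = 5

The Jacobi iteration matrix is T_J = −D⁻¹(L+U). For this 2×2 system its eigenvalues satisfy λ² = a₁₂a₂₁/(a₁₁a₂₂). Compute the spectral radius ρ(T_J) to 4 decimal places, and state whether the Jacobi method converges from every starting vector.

0.4714

a₁₂a₂₁/(a₁₁a₂₂) = (3)·(-6) / ((9)·(-9)) = 0.222222
ρ = √|0.222222| = √0.222222 = 0.4714
ρ < 1, so Jacobi converges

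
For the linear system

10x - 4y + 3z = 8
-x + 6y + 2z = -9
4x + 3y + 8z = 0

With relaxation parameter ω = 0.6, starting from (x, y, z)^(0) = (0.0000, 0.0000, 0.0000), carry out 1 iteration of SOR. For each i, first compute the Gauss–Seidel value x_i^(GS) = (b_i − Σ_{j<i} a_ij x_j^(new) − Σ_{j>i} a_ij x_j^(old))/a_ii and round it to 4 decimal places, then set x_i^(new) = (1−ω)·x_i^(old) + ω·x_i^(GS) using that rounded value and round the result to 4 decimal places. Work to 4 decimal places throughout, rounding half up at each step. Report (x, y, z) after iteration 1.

(0.4800, -0.8520, 0.0477)

Iteration 1:
  x: GS value = (8 - (-4)·0.0000 - (3)·0.0000) / (10) = 0.8000;  x ← (1−ω)·0.0000 + ω·0.8000 = 0.4800
  y: GS value = (-9 - (-1)·0.4800 - (2)·0.0000) / (6) = -1.4200;  y ← (1−ω)·0.0000 + ω·-1.4200 = -0.8520
  z: GS value = (0 - (4)·0.4800 - (3)·-0.8520) / (8) = 0.0795;  z ← (1−ω)·0.0000 + ω·0.0795 = 0.0477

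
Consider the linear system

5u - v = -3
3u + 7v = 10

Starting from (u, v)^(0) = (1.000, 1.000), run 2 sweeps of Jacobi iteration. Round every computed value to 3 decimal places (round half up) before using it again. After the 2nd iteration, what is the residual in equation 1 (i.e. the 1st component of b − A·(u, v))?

Iteration 1:
  u = (-3 - (-1)·1.000) / (5) = -0.400
  v = (10 - (3)·1.000) / (7) = 1.000
Iteration 2:
  u = (-3 - (-1)·1.000) / (5) = -0.400
  v = (10 - (3)·-0.400) / (7) = 1.600
Residual b − A·x = (0.600, 0.000)

0.600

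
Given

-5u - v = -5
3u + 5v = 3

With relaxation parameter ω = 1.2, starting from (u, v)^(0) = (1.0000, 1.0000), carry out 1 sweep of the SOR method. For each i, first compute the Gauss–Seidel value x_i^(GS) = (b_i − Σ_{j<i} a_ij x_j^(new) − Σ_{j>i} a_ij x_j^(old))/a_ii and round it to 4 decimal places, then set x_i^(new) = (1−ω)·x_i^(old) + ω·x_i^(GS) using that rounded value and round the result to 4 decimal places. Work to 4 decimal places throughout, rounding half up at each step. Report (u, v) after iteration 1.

(0.7600, -0.0272)

Iteration 1:
  u: GS value = (-5 - (-1)·1.0000) / (-5) = 0.8000;  u ← (1−ω)·1.0000 + ω·0.8000 = 0.7600
  v: GS value = (3 - (3)·0.7600) / (5) = 0.1440;  v ← (1−ω)·1.0000 + ω·0.1440 = -0.0272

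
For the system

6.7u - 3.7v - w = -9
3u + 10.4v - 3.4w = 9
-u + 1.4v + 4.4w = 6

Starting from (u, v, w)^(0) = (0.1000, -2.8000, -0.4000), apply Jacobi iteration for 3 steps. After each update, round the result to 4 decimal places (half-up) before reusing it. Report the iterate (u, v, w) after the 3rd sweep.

Iteration 1:
  u = (-9 - (-3.7)·-2.8000 - (-1)·-0.4000) / (6.7) = -2.9493
  v = (9 - (3)·0.1000 - (-3.4)·-0.4000) / (10.4) = 0.7058
  w = (6 - (-1)·0.1000 - (1.4)·-2.8000) / (4.4) = 2.2773
Iteration 2:
  u = (-9 - (-3.7)·0.7058 - (-1)·2.2773) / (6.7) = -0.6136
  v = (9 - (3)·-2.9493 - (-3.4)·2.2773) / (10.4) = 2.4606
  w = (6 - (-1)·-2.9493 - (1.4)·0.7058) / (4.4) = 0.4688
Iteration 3:
  u = (-9 - (-3.7)·2.4606 - (-1)·0.4688) / (6.7) = 0.0855
  v = (9 - (3)·-0.6136 - (-3.4)·0.4688) / (10.4) = 1.1956
  w = (6 - (-1)·-0.6136 - (1.4)·2.4606) / (4.4) = 0.4413

(0.0855, 1.1956, 0.4413)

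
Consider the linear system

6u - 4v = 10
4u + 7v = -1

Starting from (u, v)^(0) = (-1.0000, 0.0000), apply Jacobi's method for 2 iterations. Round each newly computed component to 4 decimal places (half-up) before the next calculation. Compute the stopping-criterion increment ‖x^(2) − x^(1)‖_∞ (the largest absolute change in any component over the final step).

1.5239

Iteration 1:
  u = (10 - (-4)·0.0000) / (6) = 1.6667
  v = (-1 - (4)·-1.0000) / (7) = 0.4286
Iteration 2:
  u = (10 - (-4)·0.4286) / (6) = 1.9524
  v = (-1 - (4)·1.6667) / (7) = -1.0953
Change: (0.2857, -1.5239) → max |·| = 1.5239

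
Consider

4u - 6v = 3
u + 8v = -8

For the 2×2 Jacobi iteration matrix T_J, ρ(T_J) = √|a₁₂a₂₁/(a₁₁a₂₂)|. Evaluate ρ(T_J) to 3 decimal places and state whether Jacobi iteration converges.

a₁₂a₂₁/(a₁₁a₂₂) = (-6)·(1) / ((4)·(8)) = -0.187500
ρ = √|-0.187500| = √0.187500 = 0.433
ρ < 1, so Jacobi converges

0.433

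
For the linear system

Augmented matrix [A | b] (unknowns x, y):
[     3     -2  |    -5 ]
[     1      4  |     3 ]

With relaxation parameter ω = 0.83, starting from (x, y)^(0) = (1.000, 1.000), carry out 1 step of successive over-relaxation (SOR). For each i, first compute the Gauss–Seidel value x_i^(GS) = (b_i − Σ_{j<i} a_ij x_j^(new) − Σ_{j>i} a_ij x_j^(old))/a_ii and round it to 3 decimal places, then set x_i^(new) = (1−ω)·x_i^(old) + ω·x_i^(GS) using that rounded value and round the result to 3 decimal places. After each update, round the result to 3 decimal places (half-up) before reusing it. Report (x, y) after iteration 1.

(-0.660, 0.929)

Iteration 1:
  x: GS value = (-5 - (-2)·1.000) / (3) = -1.000;  x ← (1−ω)·1.000 + ω·-1.000 = -0.660
  y: GS value = (3 - (1)·-0.660) / (4) = 0.915;  y ← (1−ω)·1.000 + ω·0.915 = 0.929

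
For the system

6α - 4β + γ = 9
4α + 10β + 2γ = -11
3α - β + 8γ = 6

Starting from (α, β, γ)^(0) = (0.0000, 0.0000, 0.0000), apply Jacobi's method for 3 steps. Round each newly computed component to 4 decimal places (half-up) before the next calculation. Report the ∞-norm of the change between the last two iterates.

Iteration 1:
  α = (9 - (-4)·0.0000 - (1)·0.0000) / (6) = 1.5000
  β = (-11 - (4)·0.0000 - (2)·0.0000) / (10) = -1.1000
  γ = (6 - (3)·0.0000 - (-1)·0.0000) / (8) = 0.7500
Iteration 2:
  α = (9 - (-4)·-1.1000 - (1)·0.7500) / (6) = 0.6417
  β = (-11 - (4)·1.5000 - (2)·0.7500) / (10) = -1.8500
  γ = (6 - (3)·1.5000 - (-1)·-1.1000) / (8) = 0.0500
Iteration 3:
  α = (9 - (-4)·-1.8500 - (1)·0.0500) / (6) = 0.2583
  β = (-11 - (4)·0.6417 - (2)·0.0500) / (10) = -1.3667
  γ = (6 - (3)·0.6417 - (-1)·-1.8500) / (8) = 0.2781
Change: (-0.3834, 0.4833, 0.2281) → max |·| = 0.4833

0.4833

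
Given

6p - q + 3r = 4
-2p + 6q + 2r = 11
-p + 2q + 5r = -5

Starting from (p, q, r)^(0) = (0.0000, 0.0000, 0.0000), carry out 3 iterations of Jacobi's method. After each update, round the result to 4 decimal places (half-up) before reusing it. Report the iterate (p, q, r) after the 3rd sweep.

Iteration 1:
  p = (4 - (-1)·0.0000 - (3)·0.0000) / (6) = 0.6667
  q = (11 - (-2)·0.0000 - (2)·0.0000) / (6) = 1.8333
  r = (-5 - (-1)·0.0000 - (2)·0.0000) / (5) = -1.0000
Iteration 2:
  p = (4 - (-1)·1.8333 - (3)·-1.0000) / (6) = 1.4722
  q = (11 - (-2)·0.6667 - (2)·-1.0000) / (6) = 2.3889
  r = (-5 - (-1)·0.6667 - (2)·1.8333) / (5) = -1.6000
Iteration 3:
  p = (4 - (-1)·2.3889 - (3)·-1.6000) / (6) = 1.8648
  q = (11 - (-2)·1.4722 - (2)·-1.6000) / (6) = 2.8574
  r = (-5 - (-1)·1.4722 - (2)·2.3889) / (5) = -1.6611

(1.8648, 2.8574, -1.6611)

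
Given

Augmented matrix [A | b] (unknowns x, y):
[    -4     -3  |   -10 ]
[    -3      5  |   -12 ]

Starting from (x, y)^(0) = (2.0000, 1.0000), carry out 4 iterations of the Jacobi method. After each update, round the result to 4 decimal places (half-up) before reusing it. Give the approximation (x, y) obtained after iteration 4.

(2.7700, -0.2925)

Iteration 1:
  x = (-10 - (-3)·1.0000) / (-4) = 1.7500
  y = (-12 - (-3)·2.0000) / (5) = -1.2000
Iteration 2:
  x = (-10 - (-3)·-1.2000) / (-4) = 3.4000
  y = (-12 - (-3)·1.7500) / (5) = -1.3500
Iteration 3:
  x = (-10 - (-3)·-1.3500) / (-4) = 3.5125
  y = (-12 - (-3)·3.4000) / (5) = -0.3600
Iteration 4:
  x = (-10 - (-3)·-0.3600) / (-4) = 2.7700
  y = (-12 - (-3)·3.5125) / (5) = -0.2925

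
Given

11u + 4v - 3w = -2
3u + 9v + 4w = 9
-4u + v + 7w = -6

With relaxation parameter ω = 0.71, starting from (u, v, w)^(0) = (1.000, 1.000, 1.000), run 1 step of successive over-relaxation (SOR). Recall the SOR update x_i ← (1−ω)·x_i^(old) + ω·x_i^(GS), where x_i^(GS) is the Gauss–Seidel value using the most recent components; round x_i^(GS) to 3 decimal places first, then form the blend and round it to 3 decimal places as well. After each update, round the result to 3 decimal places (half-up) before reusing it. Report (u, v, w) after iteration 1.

(0.096, 0.662, -0.347)

Iteration 1:
  u: GS value = (-2 - (4)·1.000 - (-3)·1.000) / (11) = -0.273;  u ← (1−ω)·1.000 + ω·-0.273 = 0.096
  v: GS value = (9 - (3)·0.096 - (4)·1.000) / (9) = 0.524;  v ← (1−ω)·1.000 + ω·0.524 = 0.662
  w: GS value = (-6 - (-4)·0.096 - (1)·0.662) / (7) = -0.897;  w ← (1−ω)·1.000 + ω·-0.897 = -0.347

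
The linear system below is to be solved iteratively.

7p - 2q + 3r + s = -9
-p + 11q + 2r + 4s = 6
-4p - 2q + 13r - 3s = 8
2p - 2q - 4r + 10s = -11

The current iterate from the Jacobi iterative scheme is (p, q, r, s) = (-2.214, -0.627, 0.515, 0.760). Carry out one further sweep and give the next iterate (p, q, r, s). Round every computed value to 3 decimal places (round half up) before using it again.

(-1.794, -0.026, 0.013, -0.577)

One sweep:
  p = (-9 - (-2)·-0.627 - (3)·0.515 - (1)·0.760) / (7) = -1.794
  q = (6 - (-1)·-2.214 - (2)·0.515 - (4)·0.760) / (11) = -0.026
  r = (8 - (-4)·-2.214 - (-2)·-0.627 - (-3)·0.760) / (13) = 0.013
  s = (-11 - (2)·-2.214 - (-2)·-0.627 - (-4)·0.515) / (10) = -0.577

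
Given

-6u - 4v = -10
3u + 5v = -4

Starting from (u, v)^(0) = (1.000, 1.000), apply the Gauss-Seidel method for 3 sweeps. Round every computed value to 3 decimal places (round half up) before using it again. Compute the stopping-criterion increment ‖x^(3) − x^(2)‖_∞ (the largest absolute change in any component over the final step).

Iteration 1:
  u = (-10 - (-4)·1.000) / (-6) = 1.000
  v = (-4 - (3)·1.000) / (5) = -1.400
Iteration 2:
  u = (-10 - (-4)·-1.400) / (-6) = 2.600
  v = (-4 - (3)·2.600) / (5) = -2.360
Iteration 3:
  u = (-10 - (-4)·-2.360) / (-6) = 3.240
  v = (-4 - (3)·3.240) / (5) = -2.744
Change: (0.640, -0.384) → max |·| = 0.640

0.640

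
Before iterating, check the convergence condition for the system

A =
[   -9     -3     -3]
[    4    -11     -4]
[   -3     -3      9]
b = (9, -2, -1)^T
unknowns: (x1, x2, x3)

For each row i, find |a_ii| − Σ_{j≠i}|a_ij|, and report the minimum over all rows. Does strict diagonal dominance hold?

row 1: |-9| − (3+3) = 3
row 2: |-11| − (4+4) = 3
row 3: |9| − (3+3) = 3
minimum over rows = 3 → strictly diagonally dominant (convergence guaranteed)

3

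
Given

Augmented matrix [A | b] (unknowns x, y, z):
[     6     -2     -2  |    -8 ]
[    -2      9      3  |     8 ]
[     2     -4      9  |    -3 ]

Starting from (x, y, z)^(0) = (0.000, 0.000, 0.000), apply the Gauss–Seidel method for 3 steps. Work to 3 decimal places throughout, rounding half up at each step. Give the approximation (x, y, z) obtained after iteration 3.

Iteration 1:
  x = (-8 - (-2)·0.000 - (-2)·0.000) / (6) = -1.333
  y = (8 - (-2)·-1.333 - (3)·0.000) / (9) = 0.593
  z = (-3 - (2)·-1.333 - (-4)·0.593) / (9) = 0.226
Iteration 2:
  x = (-8 - (-2)·0.593 - (-2)·0.226) / (6) = -1.060
  y = (8 - (-2)·-1.060 - (3)·0.226) / (9) = 0.578
  z = (-3 - (2)·-1.060 - (-4)·0.578) / (9) = 0.159
Iteration 3:
  x = (-8 - (-2)·0.578 - (-2)·0.159) / (6) = -1.088
  y = (8 - (-2)·-1.088 - (3)·0.159) / (9) = 0.594
  z = (-3 - (2)·-1.088 - (-4)·0.594) / (9) = 0.172

(-1.088, 0.594, 0.172)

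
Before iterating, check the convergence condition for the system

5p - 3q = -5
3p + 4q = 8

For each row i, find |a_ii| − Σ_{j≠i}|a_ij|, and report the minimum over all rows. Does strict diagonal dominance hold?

1

row 1: |5| − (3) = 2
row 2: |4| − (3) = 1
minimum over rows = 1 → strictly diagonally dominant (convergence guaranteed)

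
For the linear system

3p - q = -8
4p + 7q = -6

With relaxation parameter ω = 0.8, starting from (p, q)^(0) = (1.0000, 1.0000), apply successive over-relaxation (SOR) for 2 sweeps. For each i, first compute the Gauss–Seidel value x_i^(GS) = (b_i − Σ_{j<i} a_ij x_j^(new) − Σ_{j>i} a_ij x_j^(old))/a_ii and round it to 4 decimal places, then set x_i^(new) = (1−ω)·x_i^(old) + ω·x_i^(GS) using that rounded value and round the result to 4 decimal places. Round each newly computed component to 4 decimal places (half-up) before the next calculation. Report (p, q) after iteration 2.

(-2.3930, 0.4635)

Iteration 1:
  p: GS value = (-8 - (-1)·1.0000) / (3) = -2.3333;  p ← (1−ω)·1.0000 + ω·-2.3333 = -1.6666
  q: GS value = (-6 - (4)·-1.6666) / (7) = 0.0952;  q ← (1−ω)·1.0000 + ω·0.0952 = 0.2762
Iteration 2:
  p: GS value = (-8 - (-1)·0.2762) / (3) = -2.5746;  p ← (1−ω)·-1.6666 + ω·-2.5746 = -2.3930
  q: GS value = (-6 - (4)·-2.3930) / (7) = 0.5103;  q ← (1−ω)·0.2762 + ω·0.5103 = 0.4635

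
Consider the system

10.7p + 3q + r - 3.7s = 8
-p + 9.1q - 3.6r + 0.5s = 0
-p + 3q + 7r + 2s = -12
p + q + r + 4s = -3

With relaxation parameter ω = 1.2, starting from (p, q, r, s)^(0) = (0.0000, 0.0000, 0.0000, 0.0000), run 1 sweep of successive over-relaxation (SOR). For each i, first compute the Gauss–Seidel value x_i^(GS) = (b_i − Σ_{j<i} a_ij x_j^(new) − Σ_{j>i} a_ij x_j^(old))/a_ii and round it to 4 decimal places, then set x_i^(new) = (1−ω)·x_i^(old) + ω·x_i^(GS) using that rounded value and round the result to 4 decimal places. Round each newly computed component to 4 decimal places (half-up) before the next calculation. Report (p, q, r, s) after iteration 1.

(0.8972, 0.1183, -1.9642, -0.6154)

Iteration 1:
  p: GS value = (8 - (3)·0.0000 - (1)·0.0000 - (-3.7)·0.0000) / (10.7) = 0.7477;  p ← (1−ω)·0.0000 + ω·0.7477 = 0.8972
  q: GS value = (0 - (-1)·0.8972 - (-3.6)·0.0000 - (0.5)·0.0000) / (9.1) = 0.0986;  q ← (1−ω)·0.0000 + ω·0.0986 = 0.1183
  r: GS value = (-12 - (-1)·0.8972 - (3)·0.1183 - (2)·0.0000) / (7) = -1.6368;  r ← (1−ω)·0.0000 + ω·-1.6368 = -1.9642
  s: GS value = (-3 - (1)·0.8972 - (1)·0.1183 - (1)·-1.9642) / (4) = -0.5128;  s ← (1−ω)·0.0000 + ω·-0.5128 = -0.6154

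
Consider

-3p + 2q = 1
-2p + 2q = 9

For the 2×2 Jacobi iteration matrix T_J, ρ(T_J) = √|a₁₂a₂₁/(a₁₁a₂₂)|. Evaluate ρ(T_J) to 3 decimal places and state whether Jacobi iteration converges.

0.816

a₁₂a₂₁/(a₁₁a₂₂) = (2)·(-2) / ((-3)·(2)) = 0.666667
ρ = √|0.666667| = √0.666667 = 0.816
ρ < 1, so Jacobi converges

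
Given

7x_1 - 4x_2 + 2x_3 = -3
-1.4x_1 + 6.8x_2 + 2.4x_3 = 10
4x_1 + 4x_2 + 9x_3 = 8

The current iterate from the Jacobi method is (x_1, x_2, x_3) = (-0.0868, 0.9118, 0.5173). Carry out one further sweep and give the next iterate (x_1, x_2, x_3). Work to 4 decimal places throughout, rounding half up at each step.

(-0.0553, 1.2701, 0.5222)

One sweep:
  x_1 = (-3 - (-4)·0.9118 - (2)·0.5173) / (7) = -0.0553
  x_2 = (10 - (-1.4)·-0.0868 - (2.4)·0.5173) / (6.8) = 1.2701
  x_3 = (8 - (4)·-0.0868 - (4)·0.9118) / (9) = 0.5222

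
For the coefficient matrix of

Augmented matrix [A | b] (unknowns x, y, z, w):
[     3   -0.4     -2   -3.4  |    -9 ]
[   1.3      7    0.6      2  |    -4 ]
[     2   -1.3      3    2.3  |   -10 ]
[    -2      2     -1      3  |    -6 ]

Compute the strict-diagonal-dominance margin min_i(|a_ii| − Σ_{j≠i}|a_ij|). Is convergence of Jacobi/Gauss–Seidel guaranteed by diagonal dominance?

-2.8

row 1: |3| − (0.4+2+3.4) = -2.8
row 2: |7| − (1.3+0.6+2) = 3.1
row 3: |3| − (2+1.3+2.3) = -2.6
row 4: |3| − (2+2+1) = -2
minimum over rows = -2.8 → not strictly diagonally dominant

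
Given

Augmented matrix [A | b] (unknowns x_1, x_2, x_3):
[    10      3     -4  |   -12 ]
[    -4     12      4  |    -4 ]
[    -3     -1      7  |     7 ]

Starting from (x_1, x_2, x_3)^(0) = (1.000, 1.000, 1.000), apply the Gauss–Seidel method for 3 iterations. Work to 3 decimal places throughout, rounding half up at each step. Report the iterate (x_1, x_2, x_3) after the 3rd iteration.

(-0.755, -0.779, 0.565)

Iteration 1:
  x_1 = (-12 - (3)·1.000 - (-4)·1.000) / (10) = -1.100
  x_2 = (-4 - (-4)·-1.100 - (4)·1.000) / (12) = -1.033
  x_3 = (7 - (-3)·-1.100 - (-1)·-1.033) / (7) = 0.381
Iteration 2:
  x_1 = (-12 - (3)·-1.033 - (-4)·0.381) / (10) = -0.738
  x_2 = (-4 - (-4)·-0.738 - (4)·0.381) / (12) = -0.706
  x_3 = (7 - (-3)·-0.738 - (-1)·-0.706) / (7) = 0.583
Iteration 3:
  x_1 = (-12 - (3)·-0.706 - (-4)·0.583) / (10) = -0.755
  x_2 = (-4 - (-4)·-0.755 - (4)·0.583) / (12) = -0.779
  x_3 = (7 - (-3)·-0.755 - (-1)·-0.779) / (7) = 0.565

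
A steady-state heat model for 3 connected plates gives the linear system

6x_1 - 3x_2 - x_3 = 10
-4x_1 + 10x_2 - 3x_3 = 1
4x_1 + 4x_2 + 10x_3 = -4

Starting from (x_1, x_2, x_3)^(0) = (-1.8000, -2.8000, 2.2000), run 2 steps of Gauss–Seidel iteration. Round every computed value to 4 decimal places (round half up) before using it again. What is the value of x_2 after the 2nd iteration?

Iteration 1:
  x_1 = (10 - (-3)·-2.8000 - (-1)·2.2000) / (6) = 0.6333
  x_2 = (1 - (-4)·0.6333 - (-3)·2.2000) / (10) = 1.0133
  x_3 = (-4 - (4)·0.6333 - (4)·1.0133) / (10) = -1.0586
Iteration 2:
  x_1 = (10 - (-3)·1.0133 - (-1)·-1.0586) / (6) = 1.9969
  x_2 = (1 - (-4)·1.9969 - (-3)·-1.0586) / (10) = 0.5812
  x_3 = (-4 - (4)·1.9969 - (4)·0.5812) / (10) = -1.4312

0.5812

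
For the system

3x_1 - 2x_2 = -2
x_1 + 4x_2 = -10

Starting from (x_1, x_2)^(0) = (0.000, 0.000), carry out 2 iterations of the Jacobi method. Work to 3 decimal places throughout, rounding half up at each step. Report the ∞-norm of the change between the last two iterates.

Iteration 1:
  x_1 = (-2 - (-2)·0.000) / (3) = -0.667
  x_2 = (-10 - (1)·0.000) / (4) = -2.500
Iteration 2:
  x_1 = (-2 - (-2)·-2.500) / (3) = -2.333
  x_2 = (-10 - (1)·-0.667) / (4) = -2.333
Change: (-1.666, 0.167) → max |·| = 1.666

1.666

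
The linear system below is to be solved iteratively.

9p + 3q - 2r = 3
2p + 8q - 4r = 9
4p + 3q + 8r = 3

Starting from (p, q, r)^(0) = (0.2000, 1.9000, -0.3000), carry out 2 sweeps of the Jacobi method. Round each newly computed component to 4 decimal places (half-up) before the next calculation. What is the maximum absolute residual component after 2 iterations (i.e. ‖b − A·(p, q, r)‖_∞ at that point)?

Iteration 1:
  p = (3 - (3)·1.9000 - (-2)·-0.3000) / (9) = -0.3667
  q = (9 - (2)·0.2000 - (-4)·-0.3000) / (8) = 0.9250
  r = (3 - (4)·0.2000 - (3)·1.9000) / (8) = -0.4375
Iteration 2:
  p = (3 - (3)·0.9250 - (-2)·-0.4375) / (9) = -0.0722
  q = (9 - (2)·-0.3667 - (-4)·-0.4375) / (8) = 0.9979
  r = (3 - (4)·-0.3667 - (3)·0.9250) / (8) = 0.2115
Residual b − A·x = (1.0791, 2.0072, -1.3969); ∞-norm = 2.0072

2.0072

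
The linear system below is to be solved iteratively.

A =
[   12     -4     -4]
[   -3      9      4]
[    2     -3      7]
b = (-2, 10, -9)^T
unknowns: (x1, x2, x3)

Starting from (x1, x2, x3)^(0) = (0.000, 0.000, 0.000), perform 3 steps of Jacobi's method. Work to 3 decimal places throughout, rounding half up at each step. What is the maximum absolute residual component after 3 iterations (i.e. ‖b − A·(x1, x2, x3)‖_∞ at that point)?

1.451

Iteration 1:
  x1 = (-2 - (-4)·0.000 - (-4)·0.000) / (12) = -0.167
  x2 = (10 - (-3)·0.000 - (4)·0.000) / (9) = 1.111
  x3 = (-9 - (2)·0.000 - (-3)·0.000) / (7) = -1.286
Iteration 2:
  x1 = (-2 - (-4)·1.111 - (-4)·-1.286) / (12) = -0.225
  x2 = (10 - (-3)·-0.167 - (4)·-1.286) / (9) = 1.627
  x3 = (-9 - (2)·-0.167 - (-3)·1.111) / (7) = -0.762
Iteration 3:
  x1 = (-2 - (-4)·1.627 - (-4)·-0.762) / (12) = 0.122
  x2 = (10 - (-3)·-0.225 - (4)·-0.762) / (9) = 1.375
  x3 = (-9 - (2)·-0.225 - (-3)·1.627) / (7) = -0.524
Residual b − A·x = (-0.060, 0.087, -1.451); ∞-norm = 1.451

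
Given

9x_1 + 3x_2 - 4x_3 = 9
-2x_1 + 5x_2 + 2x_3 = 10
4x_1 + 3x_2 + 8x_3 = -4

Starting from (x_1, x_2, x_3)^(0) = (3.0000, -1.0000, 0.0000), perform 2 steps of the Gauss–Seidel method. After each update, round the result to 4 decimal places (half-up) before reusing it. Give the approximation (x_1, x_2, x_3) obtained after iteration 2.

(-0.7851, 2.5326, -1.0572)

Iteration 1:
  x_1 = (9 - (3)·-1.0000 - (-4)·0.0000) / (9) = 1.3333
  x_2 = (10 - (-2)·1.3333 - (2)·0.0000) / (5) = 2.5333
  x_3 = (-4 - (4)·1.3333 - (3)·2.5333) / (8) = -2.1166
Iteration 2:
  x_1 = (9 - (3)·2.5333 - (-4)·-2.1166) / (9) = -0.7851
  x_2 = (10 - (-2)·-0.7851 - (2)·-2.1166) / (5) = 2.5326
  x_3 = (-4 - (4)·-0.7851 - (3)·2.5326) / (8) = -1.0572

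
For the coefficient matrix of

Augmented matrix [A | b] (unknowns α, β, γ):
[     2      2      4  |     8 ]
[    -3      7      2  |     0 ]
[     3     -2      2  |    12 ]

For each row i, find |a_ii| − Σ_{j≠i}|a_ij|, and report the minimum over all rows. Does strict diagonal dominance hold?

row 1: |2| − (2+4) = -4
row 2: |7| − (3+2) = 2
row 3: |2| − (3+2) = -3
minimum over rows = -4 → not strictly diagonally dominant

-4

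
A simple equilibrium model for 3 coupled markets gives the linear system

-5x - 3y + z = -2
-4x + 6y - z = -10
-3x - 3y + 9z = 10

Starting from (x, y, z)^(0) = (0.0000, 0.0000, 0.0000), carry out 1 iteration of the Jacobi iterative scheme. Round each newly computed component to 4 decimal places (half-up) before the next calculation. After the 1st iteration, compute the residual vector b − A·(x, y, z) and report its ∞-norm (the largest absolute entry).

6.1112

Iteration 1:
  x = (-2 - (-3)·0.0000 - (1)·0.0000) / (-5) = 0.4000
  y = (-10 - (-4)·0.0000 - (-1)·0.0000) / (6) = -1.6667
  z = (10 - (-3)·0.0000 - (-3)·0.0000) / (9) = 1.1111
Residual b − A·x = (-6.1112, 2.7113, -3.8000); ∞-norm = 6.1112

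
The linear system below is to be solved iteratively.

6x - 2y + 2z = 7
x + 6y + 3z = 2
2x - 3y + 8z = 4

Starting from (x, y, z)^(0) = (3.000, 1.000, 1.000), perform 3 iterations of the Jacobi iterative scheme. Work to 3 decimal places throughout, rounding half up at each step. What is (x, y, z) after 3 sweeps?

(1.206, 0.204, 0.303)

Iteration 1:
  x = (7 - (-2)·1.000 - (2)·1.000) / (6) = 1.167
  y = (2 - (1)·3.000 - (3)·1.000) / (6) = -0.667
  z = (4 - (2)·3.000 - (-3)·1.000) / (8) = 0.125
Iteration 2:
  x = (7 - (-2)·-0.667 - (2)·0.125) / (6) = 0.903
  y = (2 - (1)·1.167 - (3)·0.125) / (6) = 0.076
  z = (4 - (2)·1.167 - (-3)·-0.667) / (8) = -0.042
Iteration 3:
  x = (7 - (-2)·0.076 - (2)·-0.042) / (6) = 1.206
  y = (2 - (1)·0.903 - (3)·-0.042) / (6) = 0.204
  z = (4 - (2)·0.903 - (-3)·0.076) / (8) = 0.303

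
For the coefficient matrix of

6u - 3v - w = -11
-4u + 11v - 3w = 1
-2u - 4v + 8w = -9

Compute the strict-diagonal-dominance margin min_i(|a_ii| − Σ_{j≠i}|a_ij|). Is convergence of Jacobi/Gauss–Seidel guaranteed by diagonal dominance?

2

row 1: |6| − (3+1) = 2
row 2: |11| − (4+3) = 4
row 3: |8| − (2+4) = 2
minimum over rows = 2 → strictly diagonally dominant (convergence guaranteed)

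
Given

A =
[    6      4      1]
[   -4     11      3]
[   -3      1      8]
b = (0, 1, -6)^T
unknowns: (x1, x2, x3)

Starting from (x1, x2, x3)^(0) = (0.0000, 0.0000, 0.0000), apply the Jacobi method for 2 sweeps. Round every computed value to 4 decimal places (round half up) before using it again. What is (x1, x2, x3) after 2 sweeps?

Iteration 1:
  x1 = (0 - (4)·0.0000 - (1)·0.0000) / (6) = 0.0000
  x2 = (1 - (-4)·0.0000 - (3)·0.0000) / (11) = 0.0909
  x3 = (-6 - (-3)·0.0000 - (1)·0.0000) / (8) = -0.7500
Iteration 2:
  x1 = (0 - (4)·0.0909 - (1)·-0.7500) / (6) = 0.0644
  x2 = (1 - (-4)·0.0000 - (3)·-0.7500) / (11) = 0.2955
  x3 = (-6 - (-3)·0.0000 - (1)·0.0909) / (8) = -0.7614

(0.0644, 0.2955, -0.7614)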